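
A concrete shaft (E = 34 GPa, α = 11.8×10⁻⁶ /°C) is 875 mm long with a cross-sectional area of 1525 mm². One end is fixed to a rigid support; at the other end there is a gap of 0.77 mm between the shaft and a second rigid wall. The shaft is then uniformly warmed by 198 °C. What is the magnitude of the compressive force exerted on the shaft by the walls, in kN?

P ≈ 75.5 kN

If the wall were absent the shaft would grow by αΔT L = 11.8×10⁻⁶ × 198 × 875 = 2.044 mm.
After closing the 0.77 mm clearance, 2.044 − 0.77 = 1.274 mm of expansion remains to be suppressed by the wall.
That suppressed elongation corresponds to σ = E·Δ/L = 34×10³ × 1.274/875 = 49.52 MPa.
Force on the wall = σA = 49.52 × 1525 mm² = 75.51 kN.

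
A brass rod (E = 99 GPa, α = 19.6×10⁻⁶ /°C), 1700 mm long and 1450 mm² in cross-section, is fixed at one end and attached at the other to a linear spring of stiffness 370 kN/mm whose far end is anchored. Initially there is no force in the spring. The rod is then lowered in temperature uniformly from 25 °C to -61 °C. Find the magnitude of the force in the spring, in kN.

P ≈ 197 kN

Free thermal contraction: δ_free = αΔT L = 19.6×10⁻⁶ × 86 × 1700 = 2.866 mm.
Let P be the tensile force in the spring. The rod extends elastically by PL/(AE) and the spring stretches by P/k; together these equal δ_free.
P [ L/(AE) + 1/k ] = δ_free → P [ 1700/(1450×99×10³) + 1/(370×10³) ] = 2.866.
P = 2.866 / 1.455×10⁻⁵ = 197000 N.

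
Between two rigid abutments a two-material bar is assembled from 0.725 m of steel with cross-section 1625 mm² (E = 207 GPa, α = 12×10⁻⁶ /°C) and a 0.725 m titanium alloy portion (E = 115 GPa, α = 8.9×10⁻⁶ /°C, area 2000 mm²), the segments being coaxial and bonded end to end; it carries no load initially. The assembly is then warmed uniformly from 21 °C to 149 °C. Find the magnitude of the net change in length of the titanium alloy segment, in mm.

|ΔL| ≈ 0.326 mm

If the supports were absent, the total length change would be Σ αᵢΔT Lᵢ = 12×10⁻⁶×128×725 + 8.9×10⁻⁶×128×725 = 1.94 mm.
The rigid supports impose zero overall length change; the single axial force P common to all segments must satisfy P Σ Lᵢ/(AᵢEᵢ) = δ_free.
Σ Lᵢ/(AᵢEᵢ) = 725/(1625×207×10³) + 725/(2000×115×10³) = 5.308×10⁻⁶ mm/N.
Hence P = δ_free / Σ(L/AE) = 1.94/5.308×10⁻⁶ = 365.4 kN (compressive).
For the titanium alloy segment, free thermal change = 8.9×10⁻⁶×128×725 = 0.8259 mm and elastic change from P = 365400×725/(2000×115×10³) = 1.152 mm; these oppose, so the net change is 0.326 mm (segment shortens).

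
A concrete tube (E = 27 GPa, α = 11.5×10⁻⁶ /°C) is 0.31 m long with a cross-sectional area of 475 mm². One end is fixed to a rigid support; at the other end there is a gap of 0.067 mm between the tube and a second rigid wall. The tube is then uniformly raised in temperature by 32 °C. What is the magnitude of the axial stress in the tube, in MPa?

σ ≈ 4.1 MPa (compressive)

If the wall were absent the tube would grow by αΔT L = 11.5×10⁻⁶ × 32 × 310 = 0.1141 mm.
After closing the 0.067 mm clearance, 0.1141 − 0.067 = 0.04708 mm of expansion remains to be suppressed by the wall.
Compatibility: PL/(AE) = 0.04708 mm, so σ = P/A = E × (0.04708/310) = 4.101 MPa.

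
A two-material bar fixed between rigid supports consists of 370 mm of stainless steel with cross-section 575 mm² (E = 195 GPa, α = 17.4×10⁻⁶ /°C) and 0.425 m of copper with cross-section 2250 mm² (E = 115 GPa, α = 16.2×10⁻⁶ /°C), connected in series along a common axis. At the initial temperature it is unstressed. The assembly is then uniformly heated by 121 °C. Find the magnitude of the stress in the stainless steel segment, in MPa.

σ ≈ 567 MPa (compressive)

With the walls removed the bar would change length by δ_free = Σ αᵢΔT Lᵢ = 17.4×10⁻⁶×121×370 + 16.2×10⁻⁶×121×425 = 1.612 mm.
The walls prevent any net length change, so an axial force P (same in every segment) develops. Compatibility: P · Σ Lᵢ/(AᵢEᵢ) = δ_free.
Σ Lᵢ/(AᵢEᵢ) = 370/(575×195×10³) + 425/(2250×115×10³) = 4.942×10⁻⁶ mm/N.
Hence P = δ_free / Σ(L/AE) = 1.612/4.942×10⁻⁶ = 326.2 kN (compressive).
σ_{stainless steel} = P / A = 326200 / 575 = 567.3 MPa.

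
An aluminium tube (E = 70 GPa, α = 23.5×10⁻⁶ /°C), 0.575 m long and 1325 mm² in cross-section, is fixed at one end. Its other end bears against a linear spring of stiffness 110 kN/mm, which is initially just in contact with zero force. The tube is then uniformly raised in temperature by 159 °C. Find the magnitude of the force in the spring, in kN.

The unrestrained thermal change is αΔT L = 23.5×10⁻⁶ × 159 × 575 = 2.148 mm.
With a force P in the spring, the elastic change of the tube is PL/(AE) and that of the spring is P/k; compatibility requires their sum to equal δ_free.
So P = δ_free / [L/(AE) + 1/k] = 2.148 / [ 575/(1325×70×10³) + 1/(110×10³) ].
P = 2.148 / 1.529×10⁻⁵ = 140500 N.

P ≈ 141 kN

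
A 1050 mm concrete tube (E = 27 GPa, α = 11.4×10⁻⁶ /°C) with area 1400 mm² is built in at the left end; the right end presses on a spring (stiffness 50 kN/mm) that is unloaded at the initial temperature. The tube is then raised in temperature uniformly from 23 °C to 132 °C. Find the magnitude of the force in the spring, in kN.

P ≈ 27.3 kN

Free thermal expansion: δ_free = αΔT L = 11.4×10⁻⁶ × 109 × 1050 = 1.305 mm.
With a force P in the spring, the elastic change of the tube is PL/(AE) and that of the spring is P/k; compatibility requires their sum to equal δ_free.
So P = δ_free / [L/(AE) + 1/k] = 1.305 / [ 1050/(1400×27×10³) + 1/(50×10³) ].
P = 1.305 / 4.778×10⁻⁵ = 27310 N.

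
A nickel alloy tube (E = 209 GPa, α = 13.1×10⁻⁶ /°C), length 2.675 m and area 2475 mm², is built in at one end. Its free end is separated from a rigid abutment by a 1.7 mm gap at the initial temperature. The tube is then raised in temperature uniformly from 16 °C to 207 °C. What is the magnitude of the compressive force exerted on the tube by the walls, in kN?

Unrestrained expansion: δ_free = αΔT L = 13.1×10⁻⁶ × 191 × 2675 = 6.693 mm.
The gap closes (δ_free > 1.7 mm) and the wall then resists a further 6.693 − 1.7 = 4.993 mm of expansion.
That suppressed elongation corresponds to σ = E·Δ/L = 209×10³ × 4.993/2675 = 390.1 MPa.
Force on the wall = σA = 390.1 × 2475 mm² = 965.5 kN.

P ≈ 966 kN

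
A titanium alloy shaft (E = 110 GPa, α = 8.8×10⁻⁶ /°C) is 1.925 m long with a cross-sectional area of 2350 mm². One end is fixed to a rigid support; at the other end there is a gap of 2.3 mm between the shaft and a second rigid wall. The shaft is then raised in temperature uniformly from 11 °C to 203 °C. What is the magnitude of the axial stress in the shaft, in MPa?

Free thermal elongation = αΔT L = 8.8×10⁻⁶ × 192 × 1925 = 3.252 mm.
The gap closes (δ_free > 2.3 mm) and the wall then resists a further 3.252 − 2.3 = 0.9525 mm of expansion.
Compatibility: PL/(AE) = 0.9525 mm, so σ = P/A = E × (0.9525/1925) = 54.43 MPa.

σ ≈ 54.4 MPa (compressive)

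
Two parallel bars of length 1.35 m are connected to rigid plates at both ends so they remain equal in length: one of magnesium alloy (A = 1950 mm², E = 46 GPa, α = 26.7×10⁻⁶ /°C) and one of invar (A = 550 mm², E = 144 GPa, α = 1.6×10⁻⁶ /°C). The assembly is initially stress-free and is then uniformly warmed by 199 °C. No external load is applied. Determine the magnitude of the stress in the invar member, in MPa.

σ ≈ 382 MPa (tensile)

The magnesium alloy has the larger α, so on heating it would change length more than the invar if both were free. The rigid plates force a common final length, so the magnesium alloy is put into compression and the invar into tension, with equal and opposite forces P (no external load).
Compatibility of the two members (thermal + elastic change equal): (α₁ − α₂)ΔT = P·[1/(A₁E₁) + 1/(A₂E₂)].
|α₁ − α₂|·ΔT = 25.1×10⁻⁶ × 199 = 0.004995.
1/(A₁E₁) + 1/(A₂E₂) = 1/(1950×46×10³) + 1/(550×144×10³) = 2.377×10⁻⁸ N⁻¹.
So P = 0.004995 / 2.377×10⁻⁸ = 210.1 kN.
σ_{invar} = P/A₂ = 210100/550 = 382 MPa, tensile.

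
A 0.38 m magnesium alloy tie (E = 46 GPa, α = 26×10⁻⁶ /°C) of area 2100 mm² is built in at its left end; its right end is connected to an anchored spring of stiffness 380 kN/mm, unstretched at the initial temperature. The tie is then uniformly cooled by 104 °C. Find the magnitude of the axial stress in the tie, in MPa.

If the spring were absent the tie would shorten by αΔT L = 26×10⁻⁶ × 104 × 380 = 1.028 mm.
Let P be the tensile force in the spring. The tie extends elastically by PL/(AE) and the spring stretches by P/k; together these equal δ_free.
So P = δ_free / [L/(AE) + 1/k] = 1.028 / [ 380/(2100×46×10³) + 1/(380×10³) ].
P = 1.028 / 6.565×10⁻⁶ = 156500 N.
σ = P/A = 156500/2100 = 74.53 MPa.

σ ≈ 74.5 MPa (tensile)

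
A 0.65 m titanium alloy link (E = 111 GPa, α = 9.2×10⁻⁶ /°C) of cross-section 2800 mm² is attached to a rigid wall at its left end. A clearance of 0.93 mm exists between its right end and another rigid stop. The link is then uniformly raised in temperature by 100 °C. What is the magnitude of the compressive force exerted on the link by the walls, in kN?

If the wall were absent the link would grow by αΔT L = 9.2×10⁻⁶ × 100 × 650 = 0.598 mm.
This is smaller than the 0.93 mm clearance, so the link expands freely without reaching the stop — the stress is zero.

P ≈ 0 kN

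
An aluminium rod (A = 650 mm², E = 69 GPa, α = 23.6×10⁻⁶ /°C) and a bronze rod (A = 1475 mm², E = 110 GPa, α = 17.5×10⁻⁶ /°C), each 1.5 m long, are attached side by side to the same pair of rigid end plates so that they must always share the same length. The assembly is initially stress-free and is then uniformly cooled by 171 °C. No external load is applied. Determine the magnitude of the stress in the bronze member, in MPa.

σ ≈ 24.8 MPa (compressive)

Equilibrium of a rigid end plate with no external load gives equal and opposite internal forces ±P in the two members. Since α_{aluminium} > α_{bronze}, cooling drives the aluminium into tension and the bronze into compression.
Equating the net (thermal + elastic) strains gives |α₁ − α₂|·ΔT = P·[1/(A₁E₁) + 1/(A₂E₂)].
|α₁ − α₂|·ΔT = 6.1×10⁻⁶ × 171 = 0.001043.
1/(A₁E₁) + 1/(A₂E₂) = 1/(650×69×10³) + 1/(1475×110×10³) = 2.846×10⁻⁸ N⁻¹.
P = 0.001043 / 2.846×10⁻⁸ = 36650 N = 36.65 kN.
σ_{bronze} = P/A₂ = 36650/1475 = 24.85 MPa, compressive.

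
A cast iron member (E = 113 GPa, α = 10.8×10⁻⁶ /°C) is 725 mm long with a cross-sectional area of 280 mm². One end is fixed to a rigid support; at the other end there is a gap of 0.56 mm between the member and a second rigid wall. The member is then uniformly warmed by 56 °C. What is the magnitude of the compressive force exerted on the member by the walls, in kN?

P ≈ 0 kN

Free thermal elongation = αΔT L = 10.8×10⁻⁶ × 56 × 725 = 0.4385 mm.
Since δ_free = 0.438 mm is less than the 0.56 mm gap, the member never touches the wall. No axial force develops.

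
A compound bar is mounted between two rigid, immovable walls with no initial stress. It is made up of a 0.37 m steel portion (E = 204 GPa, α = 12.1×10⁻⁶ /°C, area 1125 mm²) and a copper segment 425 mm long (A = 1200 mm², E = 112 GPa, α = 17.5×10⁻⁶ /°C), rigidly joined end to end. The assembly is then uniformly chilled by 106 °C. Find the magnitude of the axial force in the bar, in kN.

With the walls removed the bar would change length by δ_free = Σ αᵢΔT Lᵢ = 12.1×10⁻⁶×106×370 + 17.5×10⁻⁶×106×425 = 1.263 mm.
The rigid supports impose zero overall length change; the single axial force P common to all segments must satisfy P Σ Lᵢ/(AᵢEᵢ) = δ_free.
The series flexibility is Σ Lᵢ/(AᵢEᵢ) = 370/(1125×204×10³) + 425/(1200×112×10³) = 4.774×10⁻⁶ mm/N.
P = 1.263 / 4.774×10⁻⁶ = 264500 N = 264.5 kN, tensile.

P ≈ 265 kN (tensile)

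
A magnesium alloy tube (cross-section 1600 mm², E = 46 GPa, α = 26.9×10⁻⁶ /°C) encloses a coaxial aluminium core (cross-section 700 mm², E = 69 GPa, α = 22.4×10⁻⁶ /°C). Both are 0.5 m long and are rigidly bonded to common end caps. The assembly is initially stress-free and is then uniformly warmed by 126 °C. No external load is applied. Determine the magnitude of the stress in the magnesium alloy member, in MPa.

σ ≈ 10.3 MPa (compressive)

The magnesium alloy has the larger α, so on heating it would change length more than the aluminium if both were free. The rigid plates force a common final length, so the magnesium alloy is put into compression and the aluminium into tension, with equal and opposite forces P (no external load).
Compatibility of the two members (thermal + elastic change equal): (α₁ − α₂)ΔT = P·[1/(A₁E₁) + 1/(A₂E₂)].
|α₁ − α₂|·ΔT = 4.5×10⁻⁶ × 126 = 0.000567.
1/(A₁E₁) + 1/(A₂E₂) = 1/(1600×46×10³) + 1/(700×69×10³) = 3.429×10⁻⁸ N⁻¹.
P = 0.000567 / 3.429×10⁻⁸ = 16540 N = 16.54 kN.
σ_{magnesium alloy} = P/A₁ = 16540/1600 = 10.33 MPa, compressive.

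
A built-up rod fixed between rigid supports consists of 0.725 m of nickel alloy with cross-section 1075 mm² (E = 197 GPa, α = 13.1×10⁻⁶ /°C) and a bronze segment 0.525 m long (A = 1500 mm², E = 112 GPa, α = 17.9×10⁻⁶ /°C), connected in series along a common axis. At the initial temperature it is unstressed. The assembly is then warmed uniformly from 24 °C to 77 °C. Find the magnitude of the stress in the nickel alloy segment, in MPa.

Free thermal expansion of the whole bar: Σ αᵢΔT Lᵢ = 13.1×10⁻⁶×53×725 + 17.9×10⁻⁶×53×525 = 1.001 mm.
Since the ends are fixed, an axial force P builds up, equal in every segment, with P · Σ Lᵢ/(AᵢEᵢ) = δ_free.
The series flexibility is Σ Lᵢ/(AᵢEᵢ) = 725/(1075×197×10³) + 525/(1500×112×10³) = 6.548×10⁻⁶ mm/N.
So P = 1.001 / 6.548×10⁻⁶ = 152.9 kN, compressive.
σ_{nickel alloy} = P / A = 152900 / 1075 = 142.3 MPa.

σ ≈ 142 MPa (compressive)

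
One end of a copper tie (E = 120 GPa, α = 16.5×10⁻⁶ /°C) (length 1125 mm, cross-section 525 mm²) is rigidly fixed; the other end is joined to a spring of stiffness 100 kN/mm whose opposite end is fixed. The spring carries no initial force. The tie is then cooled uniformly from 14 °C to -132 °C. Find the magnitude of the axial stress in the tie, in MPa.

σ ≈ 185 MPa (tensile)

The unrestrained thermal change is αΔT L = 16.5×10⁻⁶ × 146 × 1125 = 2.71 mm.
Let P be the tensile force in the spring. The tie extends elastically by PL/(AE) and the spring stretches by P/k; together these equal δ_free.
P [ L/(AE) + 1/k ] = δ_free → P [ 1125/(525×120×10³) + 1/(100×10³) ] = 2.71.
P = 2.71 / 2.786×10⁻⁵ = 97290 N.
σ = P/A = 97290/525 = 185.3 MPa.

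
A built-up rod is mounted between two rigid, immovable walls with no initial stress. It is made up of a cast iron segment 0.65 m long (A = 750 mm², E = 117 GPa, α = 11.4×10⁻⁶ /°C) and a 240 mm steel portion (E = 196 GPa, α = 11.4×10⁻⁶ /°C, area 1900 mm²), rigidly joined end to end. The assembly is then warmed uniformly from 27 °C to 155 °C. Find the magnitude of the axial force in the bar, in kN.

P ≈ 161 kN (compressive)

Free thermal expansion of the whole bar: Σ αᵢΔT Lᵢ = 11.4×10⁻⁶×128×650 + 11.4×10⁻⁶×128×240 = 1.299 mm.
The walls prevent any net length change, so an axial force P (same in every segment) develops. Compatibility: P · Σ Lᵢ/(AᵢEᵢ) = δ_free.
Σ Lᵢ/(AᵢEᵢ) = 650/(750×117×10³) + 240/(1900×196×10³) = 8.052×10⁻⁶ mm/N.
Hence P = δ_free / Σ(L/AE) = 1.299/8.052×10⁻⁶ = 161.3 kN (compressive).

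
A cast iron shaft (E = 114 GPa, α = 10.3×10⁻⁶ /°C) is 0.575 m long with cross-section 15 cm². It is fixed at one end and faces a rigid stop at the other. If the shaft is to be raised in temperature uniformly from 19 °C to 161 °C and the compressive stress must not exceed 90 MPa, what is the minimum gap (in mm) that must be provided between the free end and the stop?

Free expansion if unrestrained: δ_free = αΔT L = 10.3×10⁻⁶ × 142 × 575 = 0.841 mm.
A stress of 90 MPa corresponds to the wall pushing the shaft back by σL/E = 90×575/(114×10³) = 0.4539 mm.
The gap must absorb the remainder: g_min = 0.841 − 0.4539 = 0.387 mm.

g ≈ 0.387 mm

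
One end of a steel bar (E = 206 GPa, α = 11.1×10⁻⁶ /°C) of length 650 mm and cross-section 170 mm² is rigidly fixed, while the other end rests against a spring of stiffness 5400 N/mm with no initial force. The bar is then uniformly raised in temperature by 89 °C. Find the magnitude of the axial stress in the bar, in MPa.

If the spring were absent the bar would lengthen by αΔT L = 11.1×10⁻⁶ × 89 × 650 = 0.6421 mm.
With a force P in the spring, the elastic change of the bar is PL/(AE) and that of the spring is P/k; compatibility requires their sum to equal δ_free.
So P = δ_free / [L/(AE) + 1/k] = 0.6421 / [ 650/(170×206×10³) + 1/(5400) ].
P = 0.6421 / 0.0002037 = 3152 N.
σ = P/A = 3152/170 = 18.54 MPa.

σ ≈ 18.5 MPa (compressive)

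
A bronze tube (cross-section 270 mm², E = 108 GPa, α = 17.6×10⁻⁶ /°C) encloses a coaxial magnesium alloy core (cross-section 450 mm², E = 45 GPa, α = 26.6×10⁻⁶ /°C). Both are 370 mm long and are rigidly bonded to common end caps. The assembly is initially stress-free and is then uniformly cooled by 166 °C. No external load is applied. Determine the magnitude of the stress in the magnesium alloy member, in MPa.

Both members must finish at the same length. With the larger α, the magnesium alloy tends to over-contract; the plates restrain it, putting the magnesium alloy in tension and the bronze in compression. With no external load the two internal forces are equal and opposite, magnitude P.
Setting the final lengths equal and cancelling L: (α₁ − α₂)ΔT = P/(A₁E₁) + P/(A₂E₂).
|α₁ − α₂|·ΔT = 9×10⁻⁶ × 166 = 0.001494.
1/(A₁E₁) + 1/(A₂E₂) = 1/(270×108×10³) + 1/(450×45×10³) = 8.368×10⁻⁸ N⁻¹.
So P = 0.001494 / 8.368×10⁻⁸ = 17.85 kN.
σ_{magnesium alloy} = P/A₂ = 17850/450 = 39.68 MPa, tensile.

σ ≈ 39.7 MPa (tensile)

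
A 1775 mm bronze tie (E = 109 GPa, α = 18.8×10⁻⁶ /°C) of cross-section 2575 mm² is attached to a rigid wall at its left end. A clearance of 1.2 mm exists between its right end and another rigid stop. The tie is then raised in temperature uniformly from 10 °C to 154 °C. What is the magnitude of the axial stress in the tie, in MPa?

Free thermal elongation = αΔT L = 18.8×10⁻⁶ × 144 × 1775 = 4.805 mm.
The gap closes (δ_free > 1.2 mm) and the wall then resists a further 4.805 − 1.2 = 3.605 mm of expansion.
That suppressed elongation corresponds to σ = E·Δ/L = 109×10³ × 3.605/1775 = 221.4 MPa.

σ ≈ 221 MPa (compressive)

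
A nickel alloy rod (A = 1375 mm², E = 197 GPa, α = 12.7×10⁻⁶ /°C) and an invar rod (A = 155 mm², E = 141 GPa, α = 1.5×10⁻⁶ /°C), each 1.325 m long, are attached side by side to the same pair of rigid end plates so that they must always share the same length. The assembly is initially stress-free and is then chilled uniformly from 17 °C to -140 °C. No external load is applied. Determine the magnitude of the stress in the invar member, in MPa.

Both members must finish at the same length. With the larger α, the nickel alloy tends to over-contract; the plates restrain it, putting the nickel alloy in tension and the invar in compression. With no external load the two internal forces are equal and opposite, magnitude P.
Equating the net (thermal + elastic) strains gives |α₁ − α₂|·ΔT = P·[1/(A₁E₁) + 1/(A₂E₂)].
|α₁ − α₂|·ΔT = 11.2×10⁻⁶ × 157 = 0.001758.
1/(A₁E₁) + 1/(A₂E₂) = 1/(1375×197×10³) + 1/(155×141×10³) = 4.945×10⁻⁸ N⁻¹.
So P = 0.001758 / 4.945×10⁻⁸ = 35.56 kN.
σ_{invar} = P/A₂ = 35560/155 = 229.4 MPa, compressive.

σ ≈ 229 MPa (compressive)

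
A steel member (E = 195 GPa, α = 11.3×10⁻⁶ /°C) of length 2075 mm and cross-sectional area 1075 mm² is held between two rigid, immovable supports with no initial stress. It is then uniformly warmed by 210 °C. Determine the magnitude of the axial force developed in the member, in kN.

The ends cannot move, so σ = EαΔT = 195×10³ × 11.3×10⁻⁶ × 210 = 462.7 MPa.
Then P = σA = 462.7 × 1075 mm² = 497.4 kN, compressive.

P ≈ 497 kN (compressive)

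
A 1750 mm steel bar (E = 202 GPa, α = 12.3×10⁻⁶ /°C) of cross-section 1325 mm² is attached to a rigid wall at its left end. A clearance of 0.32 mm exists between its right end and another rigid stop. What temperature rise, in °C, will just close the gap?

ΔT ≈ 14.9 °C

Contact occurs when the free expansion equals the gap: αΔT L = 0.32 mm.
ΔT = 0.32 / (12.3×10⁻⁶ × 1750) = 14.87 °C.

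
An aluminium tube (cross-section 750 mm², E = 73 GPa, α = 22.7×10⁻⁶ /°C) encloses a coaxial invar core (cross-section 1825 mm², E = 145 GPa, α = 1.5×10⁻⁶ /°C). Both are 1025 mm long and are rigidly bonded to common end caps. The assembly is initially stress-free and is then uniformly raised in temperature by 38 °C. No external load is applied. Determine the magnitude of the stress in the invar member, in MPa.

The aluminium has the larger α, so on heating it would change length more than the invar if both were free. The rigid plates force a common final length, so the aluminium is put into compression and the invar into tension, with equal and opposite forces P (no external load).
Setting the final lengths equal and cancelling L: (α₁ − α₂)ΔT = P/(A₁E₁) + P/(A₂E₂).
|α₁ − α₂|·ΔT = 21.2×10⁻⁶ × 38 = 0.0008056.
1/(A₁E₁) + 1/(A₂E₂) = 1/(750×73×10³) + 1/(1825×145×10³) = 2.204×10⁻⁸ N⁻¹.
So P = 0.0008056 / 2.204×10⁻⁸ = 36.55 kN.
σ_{invar} = P/A₂ = 36550/1825 = 20.02 MPa, tensile.

σ ≈ 20 MPa (tensile)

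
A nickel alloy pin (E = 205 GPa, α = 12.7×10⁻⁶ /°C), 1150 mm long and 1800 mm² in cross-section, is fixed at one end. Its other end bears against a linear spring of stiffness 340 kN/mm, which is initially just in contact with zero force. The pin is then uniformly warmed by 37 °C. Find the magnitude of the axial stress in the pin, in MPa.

The unrestrained thermal change is αΔT L = 12.7×10⁻⁶ × 37 × 1150 = 0.5404 mm.
With a force P in the spring, the elastic change of the pin is PL/(AE) and that of the spring is P/k; compatibility requires their sum to equal δ_free.
P [ L/(AE) + 1/k ] = δ_free → P [ 1150/(1800×205×10³) + 1/(340×10³) ] = 0.5404.
P = 0.5404 / 6.058×10⁻⁶ = 89210 N.
σ = P/A = 89210/1800 = 49.56 MPa.

σ ≈ 49.6 MPa (compressive)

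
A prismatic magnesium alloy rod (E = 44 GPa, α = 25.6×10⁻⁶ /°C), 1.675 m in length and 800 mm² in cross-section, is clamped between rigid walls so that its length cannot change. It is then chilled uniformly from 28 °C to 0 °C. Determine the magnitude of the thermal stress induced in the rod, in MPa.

Because both ends are immovable the net strain is zero, and the suppressed thermal strain is αΔT = 25.6×10⁻⁶ × 28 = 716.8×10⁻⁶.
σ = EαΔT = 44×10³ × 25.6×10⁻⁶ × 28 = 31.54 MPa (tensile; the rod is trying to contract).

σ ≈ 31.5 MPa (tensile)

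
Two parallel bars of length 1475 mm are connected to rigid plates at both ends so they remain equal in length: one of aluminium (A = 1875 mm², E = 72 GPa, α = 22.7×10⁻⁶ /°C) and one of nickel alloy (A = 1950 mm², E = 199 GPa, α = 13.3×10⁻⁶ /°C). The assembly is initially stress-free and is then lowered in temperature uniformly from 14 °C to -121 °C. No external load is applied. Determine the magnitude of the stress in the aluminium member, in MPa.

σ ≈ 67.8 MPa (tensile)

The aluminium has the larger α, so on cooling it would change length more than the nickel alloy if both were free. The rigid plates force a common final length, so the aluminium is put into tension and the nickel alloy into compression, with equal and opposite forces P (no external load).
Setting the final lengths equal and cancelling L: (α₁ − α₂)ΔT = P/(A₁E₁) + P/(A₂E₂).
|α₁ − α₂|·ΔT = 9.4×10⁻⁶ × 135 = 0.001269.
1/(A₁E₁) + 1/(A₂E₂) = 1/(1875×72×10³) + 1/(1950×199×10³) = 9.984×10⁻⁹ N⁻¹.
P = 0.001269 / 9.984×10⁻⁹ = 127100 N = 127.1 kN.
σ_{aluminium} = P/A₁ = 127100/1875 = 67.79 MPa, tensile.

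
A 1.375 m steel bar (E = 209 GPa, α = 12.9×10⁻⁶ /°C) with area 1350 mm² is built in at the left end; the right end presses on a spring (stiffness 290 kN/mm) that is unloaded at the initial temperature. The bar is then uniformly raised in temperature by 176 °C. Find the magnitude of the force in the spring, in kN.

If the spring were absent the bar would lengthen by αΔT L = 12.9×10⁻⁶ × 176 × 1375 = 3.122 mm.
Let P be the compressive force at the spring. The bar shortens elastically by PL/(AE) and the spring compresses by P/k; together these equal δ_free.
P [ L/(AE) + 1/k ] = δ_free → P [ 1375/(1350×209×10³) + 1/(290×10³) ] = 3.122.
P = 3.122 / 8.322×10⁻⁶ = 375100 N.

P ≈ 375 kN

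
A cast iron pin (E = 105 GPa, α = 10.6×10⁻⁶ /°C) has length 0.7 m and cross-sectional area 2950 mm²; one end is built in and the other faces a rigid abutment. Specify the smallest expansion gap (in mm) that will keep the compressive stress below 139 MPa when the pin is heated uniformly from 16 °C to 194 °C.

g ≈ 0.394 mm

Free expansion if unrestrained: δ_free = αΔT L = 10.6×10⁻⁶ × 178 × 700 = 1.321 mm.
A stress of 139 MPa corresponds to the wall pushing the pin back by σL/E = 139×700/(105×10³) = 0.9267 mm.
So the gap has to take up the difference, g_min = δ_free − σL/E = 1.321 − 0.9267 = 0.3941 mm.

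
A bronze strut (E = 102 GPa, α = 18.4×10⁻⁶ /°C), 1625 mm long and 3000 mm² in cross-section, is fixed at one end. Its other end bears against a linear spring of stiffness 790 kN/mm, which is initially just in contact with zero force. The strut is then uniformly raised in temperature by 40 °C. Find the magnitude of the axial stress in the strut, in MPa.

σ ≈ 60.6 MPa (compressive)

If the spring were absent the strut would lengthen by αΔT L = 18.4×10⁻⁶ × 40 × 1625 = 1.196 mm.
Let P be the compressive force at the spring. The strut shortens elastically by PL/(AE) and the spring compresses by P/k; together these equal δ_free.
So P = δ_free / [L/(AE) + 1/k] = 1.196 / [ 1625/(3000×102×10³) + 1/(790×10³) ].
P = 1.196 / 6.576×10⁻⁶ = 181900 N.
σ = P/A = 181900/3000 = 60.62 MPa.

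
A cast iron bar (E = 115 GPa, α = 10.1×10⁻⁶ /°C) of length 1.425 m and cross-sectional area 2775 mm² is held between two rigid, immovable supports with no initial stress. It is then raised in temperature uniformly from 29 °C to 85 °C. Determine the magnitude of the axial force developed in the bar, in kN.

The ends cannot move, so σ = EαΔT = 115×10³ × 10.1×10⁻⁶ × 56 = 65.04 MPa.
P = AEαΔT = 2775 × 115×10³ × 10.1×10⁻⁶ × 56 = 180.5 kN (compressive).

P ≈ 180 kN (compressive)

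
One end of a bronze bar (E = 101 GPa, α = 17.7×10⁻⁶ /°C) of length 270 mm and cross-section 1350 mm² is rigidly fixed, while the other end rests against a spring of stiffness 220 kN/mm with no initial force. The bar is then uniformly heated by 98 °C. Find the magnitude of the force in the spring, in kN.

P ≈ 71.8 kN

Free thermal expansion: δ_free = αΔT L = 17.7×10⁻⁶ × 98 × 270 = 0.4683 mm.
With a force P in the spring, the elastic change of the bar is PL/(AE) and that of the spring is P/k; compatibility requires their sum to equal δ_free.
So P = δ_free / [L/(AE) + 1/k] = 0.4683 / [ 270/(1350×101×10³) + 1/(220×10³) ].
P = 0.4683 / 6.526×10⁻⁶ = 71770 N.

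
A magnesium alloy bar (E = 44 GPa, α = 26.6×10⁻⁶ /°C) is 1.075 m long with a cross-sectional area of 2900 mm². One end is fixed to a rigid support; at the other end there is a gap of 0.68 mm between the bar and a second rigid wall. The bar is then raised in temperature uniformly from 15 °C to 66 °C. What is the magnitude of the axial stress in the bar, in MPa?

Unrestrained expansion: δ_free = αΔT L = 26.6×10⁻⁶ × 51 × 1075 = 1.458 mm.
The gap closes (δ_free > 0.68 mm) and the wall then resists a further 1.458 − 0.68 = 0.7783 mm of expansion.
Compatibility: PL/(AE) = 0.7783 mm, so σ = P/A = E × (0.7783/1075) = 31.86 MPa.

σ ≈ 31.9 MPa (compressive)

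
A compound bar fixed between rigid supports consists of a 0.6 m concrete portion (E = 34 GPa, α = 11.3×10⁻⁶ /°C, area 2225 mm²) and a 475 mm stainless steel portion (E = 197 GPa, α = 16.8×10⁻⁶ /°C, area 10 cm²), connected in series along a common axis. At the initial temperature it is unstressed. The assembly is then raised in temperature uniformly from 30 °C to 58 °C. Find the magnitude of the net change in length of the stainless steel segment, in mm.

|ΔL| ≈ 0.127 mm

With the walls removed the bar would change length by δ_free = Σ αᵢΔT Lᵢ = 11.3×10⁻⁶×28×600 + 16.8×10⁻⁶×28×475 = 0.4133 mm.
The rigid supports impose zero overall length change; the single axial force P common to all segments must satisfy P Σ Lᵢ/(AᵢEᵢ) = δ_free.
Σ Lᵢ/(AᵢEᵢ) = 600/(2225×34×10³) + 475/(1000×197×10³) = 1.034×10⁻⁵ mm/N.
So P = 0.4133 / 1.034×10⁻⁵ = 39.96 kN, compressive.
For the stainless steel segment, free thermal change = 16.8×10⁻⁶×28×475 = 0.2234 mm and elastic change from P = 39960×475/(1000×197×10³) = 0.09635 mm; these oppose, so the net change is 0.127 mm (segment lengthens).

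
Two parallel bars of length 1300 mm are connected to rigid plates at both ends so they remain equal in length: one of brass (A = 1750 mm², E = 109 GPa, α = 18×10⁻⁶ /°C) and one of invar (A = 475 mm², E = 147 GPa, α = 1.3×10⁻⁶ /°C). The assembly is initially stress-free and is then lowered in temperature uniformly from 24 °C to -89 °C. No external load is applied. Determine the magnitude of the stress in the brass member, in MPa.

Both members must finish at the same length. With the larger α, the brass tends to over-contract; the plates restrain it, putting the brass in tension and the invar in compression. With no external load the two internal forces are equal and opposite, magnitude P.
Setting the final lengths equal and cancelling L: (α₁ − α₂)ΔT = P/(A₁E₁) + P/(A₂E₂).
|α₁ − α₂|·ΔT = 16.7×10⁻⁶ × 113 = 0.001887.
1/(A₁E₁) + 1/(A₂E₂) = 1/(1750×109×10³) + 1/(475×147×10³) = 1.956×10⁻⁸ N⁻¹.
So P = 0.001887 / 1.956×10⁻⁸ = 96.46 kN.
σ_{brass} = P/A₁ = 96460/1750 = 55.12 MPa, tensile.

σ ≈ 55.1 MPa (tensile)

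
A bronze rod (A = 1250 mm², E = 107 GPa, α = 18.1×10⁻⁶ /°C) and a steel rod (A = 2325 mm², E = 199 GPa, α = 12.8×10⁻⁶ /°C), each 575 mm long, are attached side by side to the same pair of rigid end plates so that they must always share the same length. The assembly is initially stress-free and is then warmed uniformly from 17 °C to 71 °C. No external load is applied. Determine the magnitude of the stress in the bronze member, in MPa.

σ ≈ 23.8 MPa (compressive)

The bronze has the larger α, so on heating it would change length more than the steel if both were free. The rigid plates force a common final length, so the bronze is put into compression and the steel into tension, with equal and opposite forces P (no external load).
Equating the net (thermal + elastic) strains gives |α₁ − α₂|·ΔT = P·[1/(A₁E₁) + 1/(A₂E₂)].
|α₁ − α₂|·ΔT = 5.3×10⁻⁶ × 54 = 0.0002862.
1/(A₁E₁) + 1/(A₂E₂) = 1/(1250×107×10³) + 1/(2325×199×10³) = 9.638×10⁻⁹ N⁻¹.
P = 0.0002862 / 9.638×10⁻⁹ = 29700 N = 29.7 kN.
σ_{bronze} = P/A₁ = 29700/1250 = 23.76 MPa, compressive.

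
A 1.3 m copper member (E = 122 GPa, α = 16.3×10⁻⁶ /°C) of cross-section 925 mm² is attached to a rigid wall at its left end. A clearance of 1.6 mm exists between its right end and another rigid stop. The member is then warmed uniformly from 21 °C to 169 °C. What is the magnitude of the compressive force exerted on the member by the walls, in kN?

Free thermal elongation = αΔT L = 16.3×10⁻⁶ × 148 × 1300 = 3.136 mm.
This exceeds the 1.6 mm gap, so the wall pushes back. The portion of expansion that must be recovered elastically is δ_free − gap = 3.136 − 1.6 = 1.536 mm.
So σ = E(δ_free − g)/L = 122×10³ × 1.536/1300 = 144.2 MPa.
P = σA = 144.2 × 925 = 133.3 kN.

P ≈ 133 kN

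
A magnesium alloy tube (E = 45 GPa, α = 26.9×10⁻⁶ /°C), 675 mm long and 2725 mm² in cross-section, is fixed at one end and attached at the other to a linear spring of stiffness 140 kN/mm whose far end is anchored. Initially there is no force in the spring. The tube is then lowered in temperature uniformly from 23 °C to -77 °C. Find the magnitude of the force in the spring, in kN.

If the spring were absent the tube would shorten by αΔT L = 26.9×10⁻⁶ × 100 × 675 = 1.816 mm.
Let P be the tensile force in the spring. The tube extends elastically by PL/(AE) and the spring stretches by P/k; together these equal δ_free.
P [ L/(AE) + 1/k ] = δ_free → P [ 675/(2725×45×10³) + 1/(140×10³) ] = 1.816.
P = 1.816 / 1.265×10⁻⁵ = 143600 N.

P ≈ 144 kN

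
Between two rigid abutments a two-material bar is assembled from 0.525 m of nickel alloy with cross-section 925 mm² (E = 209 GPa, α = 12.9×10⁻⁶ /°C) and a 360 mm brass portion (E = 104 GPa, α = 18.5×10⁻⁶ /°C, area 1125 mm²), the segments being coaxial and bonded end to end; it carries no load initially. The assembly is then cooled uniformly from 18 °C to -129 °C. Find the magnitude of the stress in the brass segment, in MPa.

σ ≈ 303 MPa (tensile)

With the walls removed the bar would change length by δ_free = Σ αᵢΔT Lᵢ = 12.9×10⁻⁶×147×525 + 18.5×10⁻⁶×147×360 = 1.975 mm.
The rigid supports impose zero overall length change; the single axial force P common to all segments must satisfy P Σ Lᵢ/(AᵢEᵢ) = δ_free.
The series flexibility is Σ Lᵢ/(AᵢEᵢ) = 525/(925×209×10³) + 360/(1125×104×10³) = 5.793×10⁻⁶ mm/N.
So P = 1.975 / 5.793×10⁻⁶ = 340.9 kN, tensile.
σ_{brass} = P / A = 340900 / 1125 = 303 MPa.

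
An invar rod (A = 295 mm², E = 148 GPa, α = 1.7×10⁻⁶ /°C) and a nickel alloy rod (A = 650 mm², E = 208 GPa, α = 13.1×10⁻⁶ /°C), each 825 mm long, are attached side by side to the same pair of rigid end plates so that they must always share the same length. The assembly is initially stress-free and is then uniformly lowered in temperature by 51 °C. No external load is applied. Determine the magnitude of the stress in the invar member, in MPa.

σ ≈ 65 MPa (compressive)

Both members must finish at the same length. With the larger α, the nickel alloy tends to over-contract; the plates restrain it, putting the nickel alloy in tension and the invar in compression. With no external load the two internal forces are equal and opposite, magnitude P.
Equating the net (thermal + elastic) strains gives |α₁ − α₂|·ΔT = P·[1/(A₁E₁) + 1/(A₂E₂)].
|α₁ − α₂|·ΔT = 11.4×10⁻⁶ × 51 = 0.0005814.
1/(A₁E₁) + 1/(A₂E₂) = 1/(295×148×10³) + 1/(650×208×10³) = 3.03×10⁻⁸ N⁻¹.
So P = 0.0005814 / 3.03×10⁻⁸ = 19.19 kN.
σ_{invar} = P/A₁ = 19190/295 = 65.04 MPa, compressive.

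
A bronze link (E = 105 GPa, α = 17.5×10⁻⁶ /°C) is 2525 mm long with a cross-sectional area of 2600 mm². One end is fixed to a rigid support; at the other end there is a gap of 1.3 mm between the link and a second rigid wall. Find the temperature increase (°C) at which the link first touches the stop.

The gap closes when αΔT L = 1.3 mm, since the link is still unstressed at that instant.
ΔT = 1.3 / (17.5×10⁻⁶ × 2525) = 29.42 °C.

ΔT ≈ 29.4 °C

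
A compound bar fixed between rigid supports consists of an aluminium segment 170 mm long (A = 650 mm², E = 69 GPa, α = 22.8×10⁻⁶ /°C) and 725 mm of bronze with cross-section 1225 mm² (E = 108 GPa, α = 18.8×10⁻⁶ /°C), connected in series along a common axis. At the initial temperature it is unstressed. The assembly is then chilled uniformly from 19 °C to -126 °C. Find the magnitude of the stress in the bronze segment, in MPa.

σ ≈ 224 MPa (tensile)

If the supports were absent, the total length change would be Σ αᵢΔT Lᵢ = 22.8×10⁻⁶×145×170 + 18.8×10⁻⁶×145×725 = 2.538 mm.
Since the ends are fixed, an axial force P builds up, equal in every segment, with P · Σ Lᵢ/(AᵢEᵢ) = δ_free.
The series flexibility is Σ Lᵢ/(AᵢEᵢ) = 170/(650×69×10³) + 725/(1225×108×10³) = 9.27×10⁻⁶ mm/N.
P = 2.538 / 9.27×10⁻⁶ = 273800 N = 273.8 kN, tensile.
σ_{bronze} = P / A = 273800 / 1225 = 223.5 MPa.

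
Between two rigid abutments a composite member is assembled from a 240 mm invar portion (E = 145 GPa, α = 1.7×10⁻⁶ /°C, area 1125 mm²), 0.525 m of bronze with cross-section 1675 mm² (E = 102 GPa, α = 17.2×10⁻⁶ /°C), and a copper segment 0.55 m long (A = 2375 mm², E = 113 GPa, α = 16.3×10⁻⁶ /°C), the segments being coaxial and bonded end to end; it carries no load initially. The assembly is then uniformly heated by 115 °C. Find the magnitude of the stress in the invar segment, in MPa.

With the walls removed the bar would change length by δ_free = Σ αᵢΔT Lᵢ = 1.7×10⁻⁶×115×240 + 17.2×10⁻⁶×115×525 + 16.3×10⁻⁶×115×550 = 2.116 mm.
The walls prevent any net length change, so an axial force P (same in every segment) develops. Compatibility: P · Σ Lᵢ/(AᵢEᵢ) = δ_free.
The series flexibility is Σ Lᵢ/(AᵢEᵢ) = 240/(1125×145×10³) + 525/(1675×102×10³) + 550/(2375×113×10³) = 6.594×10⁻⁶ mm/N.
So P = 2.116 / 6.594×10⁻⁶ = 321 kN, compressive.
σ_{invar} = P / A = 321000 / 1125 = 285.3 MPa.

σ ≈ 285 MPa (compressive)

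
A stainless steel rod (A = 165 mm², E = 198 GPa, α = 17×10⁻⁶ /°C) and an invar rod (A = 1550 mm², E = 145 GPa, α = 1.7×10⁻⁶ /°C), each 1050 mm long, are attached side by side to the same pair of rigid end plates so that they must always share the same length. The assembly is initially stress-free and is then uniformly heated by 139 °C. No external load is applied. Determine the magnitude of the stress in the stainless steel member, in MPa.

σ ≈ 368 MPa (compressive)

Equilibrium of a rigid end plate with no external load gives equal and opposite internal forces ±P in the two members. Since α_{stainless steel} > α_{invar}, heating drives the stainless steel into compression and the invar into tension.
Setting the final lengths equal and cancelling L: (α₁ − α₂)ΔT = P/(A₁E₁) + P/(A₂E₂).
|α₁ − α₂|·ΔT = 15.3×10⁻⁶ × 139 = 0.002127.
1/(A₁E₁) + 1/(A₂E₂) = 1/(165×198×10³) + 1/(1550×145×10³) = 3.506×10⁻⁸ N⁻¹.
So P = 0.002127 / 3.506×10⁻⁸ = 60.66 kN.
σ_{stainless steel} = P/A₁ = 60660/165 = 367.6 MPa, compressive.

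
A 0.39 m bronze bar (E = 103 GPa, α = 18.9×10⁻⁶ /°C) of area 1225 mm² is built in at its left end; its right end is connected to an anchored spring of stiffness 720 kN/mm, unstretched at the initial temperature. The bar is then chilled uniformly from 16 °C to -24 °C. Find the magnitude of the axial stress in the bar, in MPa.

Free thermal contraction: δ_free = αΔT L = 18.9×10⁻⁶ × 40 × 390 = 0.2948 mm.
Let P be the tensile force in the spring. The bar extends elastically by PL/(AE) and the spring stretches by P/k; together these equal δ_free.
P [ L/(AE) + 1/k ] = δ_free → P [ 390/(1225×103×10³) + 1/(720×10³) ] = 0.2948.
P = 0.2948 / 4.48×10⁻⁶ = 65810 N.
σ = P/A = 65810/1225 = 53.73 MPa.

σ ≈ 53.7 MPa (tensile)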